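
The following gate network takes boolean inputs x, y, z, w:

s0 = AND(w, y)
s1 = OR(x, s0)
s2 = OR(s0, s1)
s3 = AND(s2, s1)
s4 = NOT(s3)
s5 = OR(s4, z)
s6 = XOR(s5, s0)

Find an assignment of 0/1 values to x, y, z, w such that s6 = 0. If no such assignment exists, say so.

Check with x=1, y=0, z=0, w=1:
s0 = AND(w, y) = AND(1, 0) = 0
s1 = OR(x, s0) = OR(1, 0) = 1
s2 = OR(s0, s1) = OR(0, 1) = 1
s3 = AND(s2, s1) = AND(1, 1) = 1
s4 = NOT(s3) = NOT 1 = 0
s5 = OR(s4, z) = OR(0, 0) = 0
s6 = XOR(s5, s0) = XOR(0, 0) = 0
So s6 = 0 as required.

x=1, y=0, z=0, w=1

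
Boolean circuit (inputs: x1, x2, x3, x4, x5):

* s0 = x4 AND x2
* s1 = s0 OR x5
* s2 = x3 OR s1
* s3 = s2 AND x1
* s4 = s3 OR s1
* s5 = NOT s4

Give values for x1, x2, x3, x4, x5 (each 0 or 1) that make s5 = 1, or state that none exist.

x1=0 x2=0 x3=0 x4=1 x5=0

s5 = NOT s4 must be 1, so s4 = 0.
s4 = s3 OR s1 must be 0, so both s3 = 0 and s1 = 0.
s3 = s2 AND x1 must be 0, so at least one of s2, x1 is 0.
Check with x1=0 x2=0 x3=0 x4=1 x5=0:
s0 = x4 AND x2 = 1 AND 0 = 0
s1 = s0 OR x5 = 0 OR 0 = 0
s2 = x3 OR s1 = 0 OR 0 = 0
s3 = s2 AND x1 = 0 AND 0 = 0
s4 = s3 OR s1 = 0 OR 0 = 0
s5 = NOT s4 = NOT 0 = 1
So s5 = 1 as required.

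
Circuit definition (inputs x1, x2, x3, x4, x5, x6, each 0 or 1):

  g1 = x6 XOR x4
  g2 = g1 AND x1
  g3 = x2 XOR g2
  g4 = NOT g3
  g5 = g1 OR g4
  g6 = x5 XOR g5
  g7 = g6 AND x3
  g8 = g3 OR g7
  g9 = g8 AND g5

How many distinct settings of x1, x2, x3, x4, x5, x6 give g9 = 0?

40

g9 = g8 AND g5 must be 0, so at least one of g8, g5 is 0.
Enumerating the 64 input combinations, 40 give g9 = 0 and 24 give g9 = 1.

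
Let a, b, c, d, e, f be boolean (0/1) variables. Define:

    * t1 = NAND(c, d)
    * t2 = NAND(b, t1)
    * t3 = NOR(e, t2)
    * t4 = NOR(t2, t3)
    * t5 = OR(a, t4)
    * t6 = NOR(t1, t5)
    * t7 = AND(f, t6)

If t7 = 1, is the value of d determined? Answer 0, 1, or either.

1

t7 = AND(f, t6) must be 1, so both f = 1 and t6 = 1.
Every assignment with t7 = 1 has d = 1; there are 4 such assignment(s).
  a=0, b=0, c=1, d=1, e=0, f=1
  a=0, b=0, c=1, d=1, e=1, f=1
  a=0, b=1, c=1, d=1, e=0, f=1
  a=0, b=1, c=1, d=1, e=1, f=1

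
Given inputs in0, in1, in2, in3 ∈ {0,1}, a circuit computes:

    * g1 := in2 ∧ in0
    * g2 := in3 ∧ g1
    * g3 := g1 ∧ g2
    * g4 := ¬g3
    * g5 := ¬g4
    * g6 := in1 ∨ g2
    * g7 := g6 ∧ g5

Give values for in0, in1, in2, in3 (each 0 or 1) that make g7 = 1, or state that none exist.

in0=1, in1=0, in2=1, in3=1

Check with in0=1, in1=0, in2=1, in3=1:
g1 = in2 ∧ in0 = 1 ∧ 1 = 1
g2 = in3 ∧ g1 = 1 ∧ 1 = 1
g3 = g1 ∧ g2 = 1 ∧ 1 = 1
g4 = ¬g3 = ¬1 = 0
g5 = ¬g4 = ¬0 = 1
g6 = in1 ∨ g2 = 0 ∨ 1 = 1
g7 = g6 ∧ g5 = 1 ∧ 1 = 1
So g7 = 1 as required.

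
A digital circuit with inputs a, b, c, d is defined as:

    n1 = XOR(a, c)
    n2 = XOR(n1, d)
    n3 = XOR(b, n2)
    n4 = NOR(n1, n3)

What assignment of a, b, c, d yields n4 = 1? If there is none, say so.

n4 = NOR(n1, n3) must be 1, so both n1 = 0 and n3 = 0.
n1 = XOR(a, c) must be 0, so a and c are equal.
n3 = XOR(b, n2) must be 0, so b and n2 are equal.
Check with a=0, b=1, c=0, d=1:
n1 = XOR(a, c) = XOR(0, 0) = 0
n2 = XOR(n1, d) = XOR(0, 1) = 1
n3 = XOR(b, n2) = XOR(1, 1) = 0
n4 = NOR(n1, n3) = NOR(0, 0) = 1
So n4 = 1 as required.

a=0, b=1, c=0, d=1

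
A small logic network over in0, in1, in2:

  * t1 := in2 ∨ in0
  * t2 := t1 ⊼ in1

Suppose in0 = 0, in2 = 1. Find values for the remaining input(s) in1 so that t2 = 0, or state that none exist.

in1=1

t2 = t1 ⊼ in1 must be 0, so both t1 = 1 and in1 = 1.
t1 = in2 ∨ in0 must be 1, so at least one of in2, in0 is 1.
Check with in0 = 0, in2 = 1 and in1=1:
t1 = in2 ∨ in0 = 1 ∨ 0 = 1
t2 = t1 ⊼ in1 = 1 ⊼ 1 = 0
So t2 = 0.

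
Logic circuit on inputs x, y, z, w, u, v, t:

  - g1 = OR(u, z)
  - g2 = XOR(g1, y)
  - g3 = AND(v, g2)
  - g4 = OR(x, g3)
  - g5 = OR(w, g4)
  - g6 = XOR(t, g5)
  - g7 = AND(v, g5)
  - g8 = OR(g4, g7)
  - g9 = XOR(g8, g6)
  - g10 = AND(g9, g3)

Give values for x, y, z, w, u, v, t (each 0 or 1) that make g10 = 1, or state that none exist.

x=0 y=0 z=0 w=1 u=1 v=1 t=1

g10 = AND(g9, g3) must be 1, so both g9 = 1 and g3 = 1.
g9 = XOR(g8, g6) must be 1, so g8 and g6 differ.
Check with x=0 y=0 z=0 w=1 u=1 v=1 t=1:
g1 = OR(u, z) = OR(1, 0) = 1
g2 = XOR(g1, y) = XOR(1, 0) = 1
g3 = AND(v, g2) = AND(1, 1) = 1
g4 = OR(x, g3) = OR(0, 1) = 1
g5 = OR(w, g4) = OR(1, 1) = 1
g6 = XOR(t, g5) = XOR(1, 1) = 0
g7 = AND(v, g5) = AND(1, 1) = 1
g8 = OR(g4, g7) = OR(1, 1) = 1
g9 = XOR(g8, g6) = XOR(1, 0) = 1
g10 = AND(g9, g3) = AND(1, 1) = 1
So g10 = 1 as required.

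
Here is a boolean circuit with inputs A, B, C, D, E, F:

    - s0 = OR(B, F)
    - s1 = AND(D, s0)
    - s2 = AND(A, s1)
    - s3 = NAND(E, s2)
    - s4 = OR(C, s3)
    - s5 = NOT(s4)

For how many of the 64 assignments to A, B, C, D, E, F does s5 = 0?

s5 = NOT(s4) must be 0, so s4 = 1.
s4 = OR(C, s3) must be 1, so at least one of C, s3 is 1.
Enumerating the 64 input combinations, 61 give s5 = 0 and 3 give s5 = 1.

61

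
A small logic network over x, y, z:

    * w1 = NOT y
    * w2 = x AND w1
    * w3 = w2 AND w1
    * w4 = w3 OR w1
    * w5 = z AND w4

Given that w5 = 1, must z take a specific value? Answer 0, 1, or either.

w5 = z AND w4 must be 1, so both z = 1 and w4 = 1.
Every assignment with w5 = 1 has z = 1; there are 2 such assignment(s).
  x=0, y=0, z=1
  x=1, y=0, z=1

1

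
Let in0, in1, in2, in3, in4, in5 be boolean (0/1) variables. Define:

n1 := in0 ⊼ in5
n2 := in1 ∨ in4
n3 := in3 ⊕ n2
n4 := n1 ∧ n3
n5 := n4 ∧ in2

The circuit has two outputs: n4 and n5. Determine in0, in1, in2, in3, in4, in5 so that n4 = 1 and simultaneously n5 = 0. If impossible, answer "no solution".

Check with in0=1, in1=1, in2=0, in3=0, in4=0, in5=0:
n1 = in0 ⊼ in5 = 1 ⊼ 0 = 1
n2 = in1 ∨ in4 = 1 ∨ 0 = 1
n3 = in3 ⊕ n2 = 0 ⊕ 1 = 1
n4 = n1 ∧ n3 = 1 ∧ 1 = 1
n5 = n4 ∧ in2 = 1 ∧ 0 = 0
So n4 = 1 and n5 = 0.

in0=1, in1=1, in2=0, in3=0, in4=0, in5=0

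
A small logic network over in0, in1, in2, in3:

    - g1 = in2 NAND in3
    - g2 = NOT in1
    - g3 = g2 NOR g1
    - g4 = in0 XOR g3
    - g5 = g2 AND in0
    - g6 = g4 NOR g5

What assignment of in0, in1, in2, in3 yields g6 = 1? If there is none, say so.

in0=0, in1=0, in2=1, in3=0

Check with in0=0, in1=0, in2=1, in3=0:
g1 = in2 NAND in3 = 1 NAND 0 = 1
g2 = NOT in1 = NOT 0 = 1
g3 = g2 NOR g1 = 1 NOR 1 = 0
g4 = in0 XOR g3 = 0 XOR 0 = 0
g5 = g2 AND in0 = 1 AND 0 = 0
g6 = g4 NOR g5 = 0 NOR 0 = 1
So g6 = 1 as required.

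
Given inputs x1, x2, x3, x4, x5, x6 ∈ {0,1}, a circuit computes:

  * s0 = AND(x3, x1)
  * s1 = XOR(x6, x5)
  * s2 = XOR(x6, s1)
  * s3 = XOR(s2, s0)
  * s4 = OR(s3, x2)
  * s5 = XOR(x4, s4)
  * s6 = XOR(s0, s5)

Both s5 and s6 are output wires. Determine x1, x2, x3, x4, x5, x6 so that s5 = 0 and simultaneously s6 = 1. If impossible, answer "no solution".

x1=1, x2=1, x3=1, x4=1, x5=0, x6=1

Check with x1=1, x2=1, x3=1, x4=1, x5=0, x6=1:
s0 = AND(x3, x1) = AND(1, 1) = 1
s1 = XOR(x6, x5) = XOR(1, 0) = 1
s2 = XOR(x6, s1) = XOR(1, 1) = 0
s3 = XOR(s2, s0) = XOR(0, 1) = 1
s4 = OR(s3, x2) = OR(1, 1) = 1
s5 = XOR(x4, s4) = XOR(1, 1) = 0
s6 = XOR(s0, s5) = XOR(1, 0) = 1
So s5 = 0 and s6 = 1.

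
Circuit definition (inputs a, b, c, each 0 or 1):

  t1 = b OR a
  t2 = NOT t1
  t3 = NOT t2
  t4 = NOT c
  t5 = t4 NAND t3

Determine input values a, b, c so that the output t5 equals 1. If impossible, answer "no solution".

Check with a=1 b=0 c=1:
t1 = b OR a = 0 OR 1 = 1
t2 = NOT t1 = NOT 1 = 0
t3 = NOT t2 = NOT 0 = 1
t4 = NOT c = NOT 1 = 0
t5 = t4 NAND t3 = 0 NAND 1 = 1
So t5 = 1 as required.

a=1 b=0 c=1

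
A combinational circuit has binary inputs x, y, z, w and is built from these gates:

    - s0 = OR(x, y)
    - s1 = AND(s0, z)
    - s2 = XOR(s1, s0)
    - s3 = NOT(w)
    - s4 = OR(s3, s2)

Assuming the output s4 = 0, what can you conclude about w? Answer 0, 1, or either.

1

s4 = OR(s3, s2) must be 0, so both s3 = 0 and s2 = 0.
s3 = NOT(w) must be 0, so w = 1.
s2 = XOR(s1, s0) must be 0, so s1 and s0 are equal.
Every assignment with s4 = 0 has w = 1; there are 5 such assignment(s).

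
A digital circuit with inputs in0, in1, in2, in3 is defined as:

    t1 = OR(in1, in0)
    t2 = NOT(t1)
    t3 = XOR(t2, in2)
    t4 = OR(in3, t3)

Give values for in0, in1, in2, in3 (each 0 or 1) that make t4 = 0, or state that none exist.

Check with in0=1 in1=1 in2=0 in3=0:
t1 = OR(in1, in0) = OR(1, 1) = 1
t2 = NOT(t1) = NOT 1 = 0
t3 = XOR(t2, in2) = XOR(0, 0) = 0
t4 = OR(in3, t3) = OR(0, 0) = 0
So t4 = 0 as required.

in0=1 in1=1 in2=0 in3=0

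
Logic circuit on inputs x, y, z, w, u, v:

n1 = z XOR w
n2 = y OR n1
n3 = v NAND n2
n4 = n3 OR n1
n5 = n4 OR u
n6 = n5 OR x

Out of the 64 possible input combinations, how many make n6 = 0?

n6 = n5 OR x must be 0, so both n5 = 0 and x = 0.
n5 = n4 OR u must be 0, so both n4 = 0 and u = 0.
n4 = n3 OR n1 must be 0, so both n3 = 0 and n1 = 0.
Satisfying assignments:
  x=0, y=1, z=0, w=0, u=0, v=1
  x=0, y=1, z=1, w=1, u=0, v=1

2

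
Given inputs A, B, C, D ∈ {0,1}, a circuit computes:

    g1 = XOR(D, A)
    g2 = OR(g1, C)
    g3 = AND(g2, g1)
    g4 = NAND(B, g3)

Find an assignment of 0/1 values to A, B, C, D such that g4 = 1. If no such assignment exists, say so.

g4 = NAND(B, g3) must be 1, so at least one of B, g3 is 0.
Check with A=0, B=0, C=1, D=0:
g1 = XOR(D, A) = XOR(0, 0) = 0
g2 = OR(g1, C) = OR(0, 1) = 1
g3 = AND(g2, g1) = AND(1, 0) = 0
g4 = NAND(B, g3) = NAND(0, 0) = 1
So g4 = 1 as required.

A=0, B=0, C=1, D=0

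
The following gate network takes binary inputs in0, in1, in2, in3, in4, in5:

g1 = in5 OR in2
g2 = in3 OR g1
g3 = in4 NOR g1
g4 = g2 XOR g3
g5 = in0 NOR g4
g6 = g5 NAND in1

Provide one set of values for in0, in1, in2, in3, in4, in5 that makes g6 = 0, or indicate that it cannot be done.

in0=0, in1=1, in2=0, in3=0, in4=1, in5=0

g6 = g5 NAND in1 must be 0, so both g5 = 1 and in1 = 1.
g5 = in0 NOR g4 must be 1, so both in0 = 0 and g4 = 0.
Check with in0=0, in1=1, in2=0, in3=0, in4=1, in5=0:
g1 = in5 OR in2 = 0 OR 0 = 0
g2 = in3 OR g1 = 0 OR 0 = 0
g3 = in4 NOR g1 = 1 NOR 0 = 0
g4 = g2 XOR g3 = 0 XOR 0 = 0
g5 = in0 NOR g4 = 0 NOR 0 = 1
g6 = g5 NAND in1 = 1 NAND 1 = 0
So g6 = 0 as required.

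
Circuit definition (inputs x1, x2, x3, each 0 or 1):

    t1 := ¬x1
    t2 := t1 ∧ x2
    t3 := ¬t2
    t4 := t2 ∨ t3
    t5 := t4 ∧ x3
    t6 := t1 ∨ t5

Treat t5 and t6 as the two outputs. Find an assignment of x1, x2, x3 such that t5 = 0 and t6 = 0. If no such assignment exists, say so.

Check with x1=1 x2=1 x3=0:
t1 = ¬x1 = ¬1 = 0
t2 = t1 ∧ x2 = 0 ∧ 1 = 0
t3 = ¬t2 = ¬0 = 1
t4 = t2 ∨ t3 = 0 ∨ 1 = 1
t5 = t4 ∧ x3 = 1 ∧ 0 = 0
t6 = t1 ∨ t5 = 0 ∨ 0 = 0
So t5 = 0 and t6 = 0.

x1=1 x2=1 x3=0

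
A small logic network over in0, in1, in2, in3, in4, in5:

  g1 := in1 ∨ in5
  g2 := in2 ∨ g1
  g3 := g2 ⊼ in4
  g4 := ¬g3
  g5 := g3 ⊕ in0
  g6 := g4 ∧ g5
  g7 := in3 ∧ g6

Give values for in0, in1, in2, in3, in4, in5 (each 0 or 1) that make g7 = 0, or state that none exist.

g7 = in3 ∧ g6 must be 0, so at least one of in3, g6 is 0.
Check with in0=0, in1=0, in2=0, in3=1, in4=0, in5=0:
g1 = in1 ∨ in5 = 0 ∨ 0 = 0
g2 = in2 ∨ g1 = 0 ∨ 0 = 0
g3 = g2 ⊼ in4 = 0 ⊼ 0 = 1
g4 = ¬g3 = ¬1 = 0
g5 = g3 ⊕ in0 = 1 ⊕ 0 = 1
g6 = g4 ∧ g5 = 0 ∧ 1 = 0
g7 = in3 ∧ g6 = 1 ∧ 0 = 0
So g7 = 0 as required.

in0=0, in1=0, in2=0, in3=1, in4=0, in5=0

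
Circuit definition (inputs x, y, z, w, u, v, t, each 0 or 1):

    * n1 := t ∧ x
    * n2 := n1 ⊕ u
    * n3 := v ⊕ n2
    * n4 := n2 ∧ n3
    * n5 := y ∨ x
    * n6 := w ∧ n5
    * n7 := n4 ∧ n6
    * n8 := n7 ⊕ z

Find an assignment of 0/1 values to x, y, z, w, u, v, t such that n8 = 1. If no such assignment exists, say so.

x=0, y=1, z=1, w=0, u=1, v=1, t=1

Check with x=0, y=1, z=1, w=0, u=1, v=1, t=1:
n1 = t ∧ x = 1 ∧ 0 = 0
n2 = n1 ⊕ u = 0 ⊕ 1 = 1
n3 = v ⊕ n2 = 1 ⊕ 1 = 0
n4 = n2 ∧ n3 = 1 ∧ 0 = 0
n5 = y ∨ x = 1 ∨ 0 = 1
n6 = w ∧ n5 = 0 ∧ 1 = 0
n7 = n4 ∧ n6 = 0 ∧ 0 = 0
n8 = n7 ⊕ z = 0 ⊕ 1 = 1
So n8 = 1 as required.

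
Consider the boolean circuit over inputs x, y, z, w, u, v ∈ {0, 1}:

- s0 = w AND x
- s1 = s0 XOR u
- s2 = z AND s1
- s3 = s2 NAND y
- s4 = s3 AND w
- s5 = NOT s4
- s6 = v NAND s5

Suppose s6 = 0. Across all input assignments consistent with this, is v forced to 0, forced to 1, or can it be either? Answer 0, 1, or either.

s6 = v NAND s5 must be 0, so both v = 1 and s5 = 1.
s5 = NOT s4 must be 1, so s4 = 0.
s4 = s3 AND w must be 0, so at least one of s3, w is 0.
Every assignment with s6 = 0 has v = 1; there are 18 such assignment(s).

1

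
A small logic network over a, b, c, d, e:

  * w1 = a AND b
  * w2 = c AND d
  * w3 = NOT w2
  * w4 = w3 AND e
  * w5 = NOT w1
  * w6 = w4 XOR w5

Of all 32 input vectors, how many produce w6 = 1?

18

w6 = w4 XOR w5 must be 1, so w4 and w5 differ.
Enumerating the 32 input combinations, 18 give w6 = 1 and 14 give w6 = 0.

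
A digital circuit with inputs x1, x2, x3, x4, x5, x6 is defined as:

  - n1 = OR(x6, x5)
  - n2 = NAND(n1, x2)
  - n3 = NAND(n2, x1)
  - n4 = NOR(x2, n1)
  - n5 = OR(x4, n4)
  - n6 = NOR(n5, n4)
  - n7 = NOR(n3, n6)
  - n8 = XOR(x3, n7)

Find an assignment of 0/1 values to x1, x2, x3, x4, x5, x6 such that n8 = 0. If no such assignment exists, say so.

n8 = XOR(x3, n7) must be 0, so x3 and n7 are equal.
Check with x1=1, x2=0, x3=1, x4=1, x5=1, x6=1:
n1 = OR(x6, x5) = OR(1, 1) = 1
n2 = NAND(n1, x2) = NAND(1, 0) = 1
n3 = NAND(n2, x1) = NAND(1, 1) = 0
n4 = NOR(x2, n1) = NOR(0, 1) = 0
n5 = OR(x4, n4) = OR(1, 0) = 1
n6 = NOR(n5, n4) = NOR(1, 0) = 0
n7 = NOR(n3, n6) = NOR(0, 0) = 1
n8 = XOR(x3, n7) = XOR(1, 1) = 0
So n8 = 0 as required.

x1=1, x2=0, x3=1, x4=1, x5=1, x6=1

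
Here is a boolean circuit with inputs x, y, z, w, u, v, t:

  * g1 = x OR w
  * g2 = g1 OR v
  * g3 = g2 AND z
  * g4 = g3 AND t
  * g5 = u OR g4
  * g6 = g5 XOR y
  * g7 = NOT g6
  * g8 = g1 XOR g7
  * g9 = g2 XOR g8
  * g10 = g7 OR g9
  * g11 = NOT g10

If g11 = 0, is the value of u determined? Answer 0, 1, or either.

either

Both values of u occur among assignments with g11 = 0:
  u=0: x=0, y=0, z=0, w=0, u=0, v=0, t=0
  u=1: x=0, y=0, z=0, w=0, u=1, v=1, t=0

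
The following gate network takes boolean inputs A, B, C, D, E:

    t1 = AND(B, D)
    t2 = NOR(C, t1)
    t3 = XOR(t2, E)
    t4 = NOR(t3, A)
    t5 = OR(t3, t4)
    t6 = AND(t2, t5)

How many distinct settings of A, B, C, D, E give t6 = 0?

t6 = AND(t2, t5) must be 0, so at least one of t2, t5 is 0.
Enumerating the 32 input combinations, 23 give t6 = 0 and 9 give t6 = 1.

23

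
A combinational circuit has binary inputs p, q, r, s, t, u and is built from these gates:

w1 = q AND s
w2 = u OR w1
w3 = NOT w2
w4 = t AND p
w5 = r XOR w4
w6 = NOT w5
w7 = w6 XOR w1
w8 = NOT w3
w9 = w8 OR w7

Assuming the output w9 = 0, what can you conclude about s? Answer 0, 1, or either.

Both values of s occur among assignments with w9 = 0:
  s=0: p=0, q=0, r=1, s=0, t=0, u=0
  s=1: p=0, q=0, r=1, s=1, t=0, u=0

either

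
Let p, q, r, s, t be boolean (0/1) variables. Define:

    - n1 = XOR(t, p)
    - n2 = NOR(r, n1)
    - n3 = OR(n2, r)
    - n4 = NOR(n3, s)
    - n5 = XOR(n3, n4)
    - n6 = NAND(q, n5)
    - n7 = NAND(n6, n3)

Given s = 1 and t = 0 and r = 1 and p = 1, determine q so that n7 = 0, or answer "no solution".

n7 = NAND(n6, n3) must be 0, so both n6 = 1 and n3 = 1.
n6 = NAND(q, n5) must be 1, so at least one of q, n5 is 0.
Check with s = 1 and t = 0 and r = 1 and p = 1 and q=0:
n1 = XOR(t, p) = XOR(0, 1) = 1
n2 = NOR(r, n1) = NOR(1, 1) = 0
n3 = OR(n2, r) = OR(0, 1) = 1
n4 = NOR(n3, s) = NOR(1, 1) = 0
n5 = XOR(n3, n4) = XOR(1, 0) = 1
n6 = NAND(q, n5) = NAND(0, 1) = 1
n7 = NAND(n6, n3) = NAND(1, 1) = 0
So n7 = 0.

q=0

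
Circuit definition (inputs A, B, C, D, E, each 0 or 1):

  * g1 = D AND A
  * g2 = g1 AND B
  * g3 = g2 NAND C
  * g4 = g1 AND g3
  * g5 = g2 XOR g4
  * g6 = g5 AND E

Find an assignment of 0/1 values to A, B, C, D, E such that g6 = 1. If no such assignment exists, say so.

A=1 B=0 C=0 D=1 E=1

g6 = g5 AND E must be 1, so both g5 = 1 and E = 1.
g5 = g2 XOR g4 must be 1, so g2 and g4 differ.
Check with A=1 B=0 C=0 D=1 E=1:
g1 = D AND A = 1 AND 1 = 1
g2 = g1 AND B = 1 AND 0 = 0
g3 = g2 NAND C = 0 NAND 0 = 1
g4 = g1 AND g3 = 1 AND 1 = 1
g5 = g2 XOR g4 = 0 XOR 1 = 1
g6 = g5 AND E = 1 AND 1 = 1
So g6 = 1 as required.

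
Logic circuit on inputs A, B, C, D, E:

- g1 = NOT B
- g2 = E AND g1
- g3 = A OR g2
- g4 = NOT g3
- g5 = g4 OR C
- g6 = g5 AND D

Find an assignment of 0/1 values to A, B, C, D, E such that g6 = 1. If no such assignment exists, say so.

A=1 B=1 C=1 D=1 E=0

g6 = g5 AND D must be 1, so both g5 = 1 and D = 1.
g5 = g4 OR C must be 1, so at least one of g4, C is 1.
Check with A=1 B=1 C=1 D=1 E=0:
g1 = NOT B = NOT 1 = 0
g2 = E AND g1 = 0 AND 0 = 0
g3 = A OR g2 = 1 OR 0 = 1
g4 = NOT g3 = NOT 1 = 0
g5 = g4 OR C = 0 OR 1 = 1
g6 = g5 AND D = 1 AND 1 = 1
So g6 = 1 as required.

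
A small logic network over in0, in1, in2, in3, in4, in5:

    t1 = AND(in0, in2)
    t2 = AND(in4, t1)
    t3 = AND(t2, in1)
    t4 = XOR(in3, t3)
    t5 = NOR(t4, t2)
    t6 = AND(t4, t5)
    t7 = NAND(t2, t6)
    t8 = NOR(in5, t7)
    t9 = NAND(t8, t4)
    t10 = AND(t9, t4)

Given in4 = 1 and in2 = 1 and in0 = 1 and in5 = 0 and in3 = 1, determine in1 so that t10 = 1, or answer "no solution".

in1=0

t10 = AND(t9, t4) must be 1, so both t9 = 1 and t4 = 1.
Check with in4 = 1 and in2 = 1 and in0 = 1 and in5 = 0 and in3 = 1 and in1=0:
t1 = AND(in0, in2) = AND(1, 1) = 1
t2 = AND(in4, t1) = AND(1, 1) = 1
t3 = AND(t2, in1) = AND(1, 0) = 0
t4 = XOR(in3, t3) = XOR(1, 0) = 1
t5 = NOR(t4, t2) = NOR(1, 1) = 0
t6 = AND(t4, t5) = AND(1, 0) = 0
t7 = NAND(t2, t6) = NAND(1, 0) = 1
t8 = NOR(in5, t7) = NOR(0, 1) = 0
t9 = NAND(t8, t4) = NAND(0, 1) = 1
t10 = AND(t9, t4) = AND(1, 1) = 1
So t10 = 1.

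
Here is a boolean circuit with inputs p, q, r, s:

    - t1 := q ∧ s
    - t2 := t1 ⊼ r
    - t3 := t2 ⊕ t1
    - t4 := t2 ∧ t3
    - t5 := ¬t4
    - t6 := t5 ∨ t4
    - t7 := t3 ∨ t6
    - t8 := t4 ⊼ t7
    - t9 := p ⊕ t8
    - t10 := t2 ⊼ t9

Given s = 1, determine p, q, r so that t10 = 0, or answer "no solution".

Check with s = 1 and p=0, q=1, r=0:
t1 = q ∧ s = 1 ∧ 1 = 1
t2 = t1 ⊼ r = 1 ⊼ 0 = 1
t3 = t2 ⊕ t1 = 1 ⊕ 1 = 0
t4 = t2 ∧ t3 = 1 ∧ 0 = 0
t5 = ¬t4 = ¬0 = 1
t6 = t5 ∨ t4 = 1 ∨ 0 = 1
t7 = t3 ∨ t6 = 0 ∨ 1 = 1
t8 = t4 ⊼ t7 = 0 ⊼ 1 = 1
t9 = p ⊕ t8 = 0 ⊕ 1 = 1
t10 = t2 ⊼ t9 = 1 ⊼ 1 = 0
So t10 = 0.

p=0, q=1, r=0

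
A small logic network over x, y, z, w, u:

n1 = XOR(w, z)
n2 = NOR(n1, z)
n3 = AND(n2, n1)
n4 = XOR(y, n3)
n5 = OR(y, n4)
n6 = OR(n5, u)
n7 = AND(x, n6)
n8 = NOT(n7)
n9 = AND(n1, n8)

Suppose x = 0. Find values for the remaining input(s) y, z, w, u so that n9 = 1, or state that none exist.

Check with x = 0 and y=0, z=0, w=1, u=1:
n1 = XOR(w, z) = XOR(1, 0) = 1
n2 = NOR(n1, z) = NOR(1, 0) = 0
n3 = AND(n2, n1) = AND(0, 1) = 0
n4 = XOR(y, n3) = XOR(0, 0) = 0
n5 = OR(y, n4) = OR(0, 0) = 0
n6 = OR(n5, u) = OR(0, 1) = 1
n7 = AND(x, n6) = AND(0, 1) = 0
n8 = NOT(n7) = NOT 0 = 1
n9 = AND(n1, n8) = AND(1, 1) = 1
So n9 = 1.

y=0 z=0 w=1 u=1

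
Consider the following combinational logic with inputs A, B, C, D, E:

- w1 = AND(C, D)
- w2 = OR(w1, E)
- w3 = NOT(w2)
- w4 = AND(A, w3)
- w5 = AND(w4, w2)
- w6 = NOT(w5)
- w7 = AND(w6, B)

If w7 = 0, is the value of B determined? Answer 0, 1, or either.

w7 = AND(w6, B) must be 0, so at least one of w6, B is 0.
Every assignment with w7 = 0 has B = 0; there are 16 such assignment(s).

0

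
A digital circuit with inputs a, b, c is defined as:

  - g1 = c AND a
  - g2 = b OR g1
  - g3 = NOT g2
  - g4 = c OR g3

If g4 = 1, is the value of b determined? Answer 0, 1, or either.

either

Both values of b occur among assignments with g4 = 1:
  b=0: a=0, b=0, c=0
  b=1: a=0, b=1, c=1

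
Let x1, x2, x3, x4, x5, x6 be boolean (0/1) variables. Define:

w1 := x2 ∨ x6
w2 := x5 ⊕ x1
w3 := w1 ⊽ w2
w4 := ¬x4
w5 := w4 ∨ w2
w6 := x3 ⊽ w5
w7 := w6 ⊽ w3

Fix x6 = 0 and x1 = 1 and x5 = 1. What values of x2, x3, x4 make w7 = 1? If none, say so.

x2=1 x3=1 x4=1

w7 = w6 ⊽ w3 must be 1, so both w6 = 0 and w3 = 0.
w6 = x3 ⊽ w5 must be 0, so at least one of x3, w5 is 1.
Check with x6 = 0 and x1 = 1 and x5 = 1 and x2=1, x3=1, x4=1:
w1 = x2 ∨ x6 = 1 ∨ 0 = 1
w2 = x5 ⊕ x1 = 1 ⊕ 1 = 0
w3 = w1 ⊽ w2 = 1 ⊽ 0 = 0
w4 = ¬x4 = ¬1 = 0
w5 = w4 ∨ w2 = 0 ∨ 0 = 0
w6 = x3 ⊽ w5 = 1 ⊽ 0 = 0
w7 = w6 ⊽ w3 = 0 ⊽ 0 = 1
So w7 = 1.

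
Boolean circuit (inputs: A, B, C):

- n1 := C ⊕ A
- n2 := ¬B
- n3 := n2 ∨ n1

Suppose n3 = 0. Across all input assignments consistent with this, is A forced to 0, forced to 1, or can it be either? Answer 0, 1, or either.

either

Both values of A occur among assignments with n3 = 0:
  A=0: A=0, B=1, C=0
  A=1: A=1, B=1, C=1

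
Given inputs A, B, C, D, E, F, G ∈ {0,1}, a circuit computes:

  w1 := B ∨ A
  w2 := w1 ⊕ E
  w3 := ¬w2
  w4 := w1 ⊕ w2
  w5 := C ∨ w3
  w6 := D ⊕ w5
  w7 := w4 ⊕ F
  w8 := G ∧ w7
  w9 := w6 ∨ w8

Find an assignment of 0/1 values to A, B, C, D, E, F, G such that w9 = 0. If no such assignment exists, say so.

w9 = w6 ∨ w8 must be 0, so both w6 = 0 and w8 = 0.
w6 = D ⊕ w5 must be 0, so D and w5 are equal.
w8 = G ∧ w7 must be 0, so at least one of G, w7 is 0.
Check with A=1, B=0, C=1, D=1, E=0, F=0, G=0:
w1 = B ∨ A = 0 ∨ 1 = 1
w2 = w1 ⊕ E = 1 ⊕ 0 = 1
w3 = ¬w2 = ¬1 = 0
w4 = w1 ⊕ w2 = 1 ⊕ 1 = 0
w5 = C ∨ w3 = 1 ∨ 0 = 1
w6 = D ⊕ w5 = 1 ⊕ 1 = 0
w7 = w4 ⊕ F = 0 ⊕ 0 = 0
w8 = G ∧ w7 = 0 ∧ 0 = 0
w9 = w6 ∨ w8 = 0 ∨ 0 = 0
So w9 = 0 as required.

A=1, B=0, C=1, D=1, E=0, F=0, G=0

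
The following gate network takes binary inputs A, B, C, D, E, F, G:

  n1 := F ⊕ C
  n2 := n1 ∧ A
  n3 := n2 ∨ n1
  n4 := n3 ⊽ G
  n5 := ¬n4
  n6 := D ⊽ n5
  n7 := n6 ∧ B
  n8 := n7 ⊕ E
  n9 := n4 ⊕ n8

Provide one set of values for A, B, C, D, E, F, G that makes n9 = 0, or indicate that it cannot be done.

n9 = n4 ⊕ n8 must be 0, so n4 and n8 are equal.
Check with A=1 B=0 C=1 D=1 E=0 F=1 G=1:
n1 = F ⊕ C = 1 ⊕ 1 = 0
n2 = n1 ∧ A = 0 ∧ 1 = 0
n3 = n2 ∨ n1 = 0 ∨ 0 = 0
n4 = n3 ⊽ G = 0 ⊽ 1 = 0
n5 = ¬n4 = ¬0 = 1
n6 = D ⊽ n5 = 1 ⊽ 1 = 0
n7 = n6 ∧ B = 0 ∧ 0 = 0
n8 = n7 ⊕ E = 0 ⊕ 0 = 0
n9 = n4 ⊕ n8 = 0 ⊕ 0 = 0
So n9 = 0 as required.

A=1 B=0 C=1 D=1 E=0 F=1 G=1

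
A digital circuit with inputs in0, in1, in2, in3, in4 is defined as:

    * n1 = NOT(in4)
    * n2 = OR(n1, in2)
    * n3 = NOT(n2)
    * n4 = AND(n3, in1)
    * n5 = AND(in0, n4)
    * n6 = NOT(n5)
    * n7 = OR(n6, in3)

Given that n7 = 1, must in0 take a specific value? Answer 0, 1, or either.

Both values of in0 occur among assignments with n7 = 1:
  in0=0: in0=0, in1=0, in2=0, in3=0, in4=0
  in0=1: in0=1, in1=0, in2=0, in3=0, in4=0

either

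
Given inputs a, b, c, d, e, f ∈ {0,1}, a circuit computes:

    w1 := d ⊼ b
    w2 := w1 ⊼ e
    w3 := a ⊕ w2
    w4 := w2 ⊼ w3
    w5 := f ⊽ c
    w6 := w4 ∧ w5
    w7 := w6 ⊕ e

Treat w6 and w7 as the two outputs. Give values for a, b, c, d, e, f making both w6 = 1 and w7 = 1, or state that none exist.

Check with a=1, b=0, c=0, d=1, e=0, f=0:
w1 = d ⊼ b = 1 ⊼ 0 = 1
w2 = w1 ⊼ e = 1 ⊼ 0 = 1
w3 = a ⊕ w2 = 1 ⊕ 1 = 0
w4 = w2 ⊼ w3 = 1 ⊼ 0 = 1
w5 = f ⊽ c = 0 ⊽ 0 = 1
w6 = w4 ∧ w5 = 1 ∧ 1 = 1
w7 = w6 ⊕ e = 1 ⊕ 0 = 1
So w6 = 1 and w7 = 1.

a=1, b=0, c=0, d=1, e=0, f=0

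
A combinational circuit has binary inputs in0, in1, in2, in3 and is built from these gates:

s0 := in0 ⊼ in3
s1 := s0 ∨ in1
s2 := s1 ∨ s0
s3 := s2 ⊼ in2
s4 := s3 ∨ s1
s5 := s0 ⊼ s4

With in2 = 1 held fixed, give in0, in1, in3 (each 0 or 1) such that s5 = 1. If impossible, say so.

in0=1, in1=0, in3=1

s5 = s0 ⊼ s4 must be 1, so at least one of s0, s4 is 0.
Check with in2 = 1 and in0=1, in1=0, in3=1:
s0 = in0 ⊼ in3 = 1 ⊼ 1 = 0
s1 = s0 ∨ in1 = 0 ∨ 0 = 0
s2 = s1 ∨ s0 = 0 ∨ 0 = 0
s3 = s2 ⊼ in2 = 0 ⊼ 1 = 1
s4 = s3 ∨ s1 = 1 ∨ 0 = 1
s5 = s0 ⊼ s4 = 0 ⊼ 1 = 1
So s5 = 1.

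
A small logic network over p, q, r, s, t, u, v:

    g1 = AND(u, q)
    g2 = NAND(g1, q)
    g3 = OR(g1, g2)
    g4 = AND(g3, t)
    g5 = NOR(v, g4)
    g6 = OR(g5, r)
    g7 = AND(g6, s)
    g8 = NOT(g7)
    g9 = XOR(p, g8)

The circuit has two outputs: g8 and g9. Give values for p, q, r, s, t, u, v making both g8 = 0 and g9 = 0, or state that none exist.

p=0, q=1, r=0, s=1, t=0, u=1, v=0

Check with p=0, q=1, r=0, s=1, t=0, u=1, v=0:
g1 = AND(u, q) = AND(1, 1) = 1
g2 = NAND(g1, q) = NAND(1, 1) = 0
g3 = OR(g1, g2) = OR(1, 0) = 1
g4 = AND(g3, t) = AND(1, 0) = 0
g5 = NOR(v, g4) = NOR(0, 0) = 1
g6 = OR(g5, r) = OR(1, 0) = 1
g7 = AND(g6, s) = AND(1, 1) = 1
g8 = NOT(g7) = NOT 1 = 0
g9 = XOR(p, g8) = XOR(0, 0) = 0
So g8 = 0 and g9 = 0.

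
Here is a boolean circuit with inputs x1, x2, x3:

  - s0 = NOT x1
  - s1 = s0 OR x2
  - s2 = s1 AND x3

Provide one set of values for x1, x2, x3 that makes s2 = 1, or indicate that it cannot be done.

x1=1 x2=1 x3=1

Check with x1=1 x2=1 x3=1:
s0 = NOT x1 = NOT 1 = 0
s1 = s0 OR x2 = 0 OR 1 = 1
s2 = s1 AND x3 = 1 AND 1 = 1
So s2 = 1 as required.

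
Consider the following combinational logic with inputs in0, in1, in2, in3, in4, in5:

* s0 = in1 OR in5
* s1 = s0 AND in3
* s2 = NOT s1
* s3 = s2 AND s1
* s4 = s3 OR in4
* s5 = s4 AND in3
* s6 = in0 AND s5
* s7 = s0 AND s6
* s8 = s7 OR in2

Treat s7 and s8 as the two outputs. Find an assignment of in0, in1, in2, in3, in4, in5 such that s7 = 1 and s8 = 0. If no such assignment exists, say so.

Across all 64 input combinations, none give both s7 = 1 and s8 = 0.

no solution exists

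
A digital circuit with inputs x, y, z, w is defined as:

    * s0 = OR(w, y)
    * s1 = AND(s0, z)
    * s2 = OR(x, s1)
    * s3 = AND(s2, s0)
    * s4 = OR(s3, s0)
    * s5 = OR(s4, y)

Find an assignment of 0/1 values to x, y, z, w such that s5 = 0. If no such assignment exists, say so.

s5 = OR(s4, y) must be 0, so both s4 = 0 and y = 0.
Check with x=1 y=0 z=1 w=0:
s0 = OR(w, y) = OR(0, 0) = 0
s1 = AND(s0, z) = AND(0, 1) = 0
s2 = OR(x, s1) = OR(1, 0) = 1
s3 = AND(s2, s0) = AND(1, 0) = 0
s4 = OR(s3, s0) = OR(0, 0) = 0
s5 = OR(s4, y) = OR(0, 0) = 0
So s5 = 0 as required.

x=1 y=0 z=1 w=0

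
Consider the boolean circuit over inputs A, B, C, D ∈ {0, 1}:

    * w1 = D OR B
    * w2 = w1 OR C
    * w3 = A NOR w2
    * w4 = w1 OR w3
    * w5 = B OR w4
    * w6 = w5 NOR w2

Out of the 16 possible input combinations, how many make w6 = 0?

w6 = w5 NOR w2 must be 0, so at least one of w5, w2 is 1.
Enumerating the 16 input combinations, 15 give w6 = 0 and 1 give w6 = 1.

15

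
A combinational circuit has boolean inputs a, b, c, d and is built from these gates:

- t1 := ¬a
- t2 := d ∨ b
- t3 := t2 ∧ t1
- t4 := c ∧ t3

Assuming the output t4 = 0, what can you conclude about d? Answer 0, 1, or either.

either

Both values of d occur among assignments with t4 = 0:
  d=0: a=0, b=0, c=0, d=0
  d=1: a=0, b=0, c=0, d=1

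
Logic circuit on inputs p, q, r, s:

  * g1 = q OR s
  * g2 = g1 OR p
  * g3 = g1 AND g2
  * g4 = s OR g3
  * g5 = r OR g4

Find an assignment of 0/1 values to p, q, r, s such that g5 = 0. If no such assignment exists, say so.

g5 = r OR g4 must be 0, so both r = 0 and g4 = 0.
g4 = s OR g3 must be 0, so both s = 0 and g3 = 0.
g3 = g1 AND g2 must be 0, so at least one of g1, g2 is 0.
Check with p=1 q=0 r=0 s=0:
g1 = q OR s = 0 OR 0 = 0
g2 = g1 OR p = 0 OR 1 = 1
g3 = g1 AND g2 = 0 AND 1 = 0
g4 = s OR g3 = 0 OR 0 = 0
g5 = r OR g4 = 0 OR 0 = 0
So g5 = 0 as required.

p=1 q=0 r=0 s=0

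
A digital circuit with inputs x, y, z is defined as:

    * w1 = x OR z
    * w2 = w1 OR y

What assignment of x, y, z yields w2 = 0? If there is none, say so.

w2 = w1 OR y must be 0, so both w1 = 0 and y = 0.
w1 = x OR z must be 0, so both x = 0 and z = 0.
Check with x=0 y=0 z=0:
w1 = x OR z = 0 OR 0 = 0
w2 = w1 OR y = 0 OR 0 = 0
So w2 = 0 as required.

x=0 y=0 z=0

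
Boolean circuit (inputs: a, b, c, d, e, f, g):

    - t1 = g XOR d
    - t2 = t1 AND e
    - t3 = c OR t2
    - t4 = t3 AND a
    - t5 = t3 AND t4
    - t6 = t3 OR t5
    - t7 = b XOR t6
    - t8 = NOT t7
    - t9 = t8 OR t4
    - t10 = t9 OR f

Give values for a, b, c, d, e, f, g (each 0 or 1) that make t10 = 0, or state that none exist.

t10 = t9 OR f must be 0, so both t9 = 0 and f = 0.
t9 = t8 OR t4 must be 0, so both t8 = 0 and t4 = 0.
t8 = NOT t7 must be 0, so t7 = 1.
Check with a=0, b=0, c=0, d=0, e=1, f=0, g=1:
t1 = g XOR d = 1 XOR 0 = 1
t2 = t1 AND e = 1 AND 1 = 1
t3 = c OR t2 = 0 OR 1 = 1
t4 = t3 AND a = 1 AND 0 = 0
t5 = t3 AND t4 = 1 AND 0 = 0
t6 = t3 OR t5 = 1 OR 0 = 1
t7 = b XOR t6 = 0 XOR 1 = 1
t8 = NOT t7 = NOT 1 = 0
t9 = t8 OR t4 = 0 OR 0 = 0
t10 = t9 OR f = 0 OR 0 = 0
So t10 = 0 as required.

a=0, b=0, c=0, d=0, e=1, f=0, g=1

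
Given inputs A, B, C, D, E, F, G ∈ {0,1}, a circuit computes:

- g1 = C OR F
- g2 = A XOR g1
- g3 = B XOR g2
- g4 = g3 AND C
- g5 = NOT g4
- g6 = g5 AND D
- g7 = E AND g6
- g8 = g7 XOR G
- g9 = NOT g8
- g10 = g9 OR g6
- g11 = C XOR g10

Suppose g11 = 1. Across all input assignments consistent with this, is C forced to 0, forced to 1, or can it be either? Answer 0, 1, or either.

Both values of C occur among assignments with g11 = 1:
  C=0: A=0, B=0, C=0, D=0, E=0, F=0, G=0
  C=1: A=0, B=0, C=1, D=0, E=0, F=0, G=1

either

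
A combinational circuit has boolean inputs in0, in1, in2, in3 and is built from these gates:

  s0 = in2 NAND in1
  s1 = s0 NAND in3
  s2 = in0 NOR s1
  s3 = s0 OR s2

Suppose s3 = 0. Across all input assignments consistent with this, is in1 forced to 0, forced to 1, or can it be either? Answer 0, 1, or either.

s3 = s0 OR s2 must be 0, so both s0 = 0 and s2 = 0.
s0 = in2 NAND in1 must be 0, so both in2 = 1 and in1 = 1.
Every assignment with s3 = 0 has in1 = 1; there are 4 such assignment(s).
  in0=0, in1=1, in2=1, in3=0
  in0=0, in1=1, in2=1, in3=1
  in0=1, in1=1, in2=1, in3=0
  in0=1, in1=1, in2=1, in3=1

1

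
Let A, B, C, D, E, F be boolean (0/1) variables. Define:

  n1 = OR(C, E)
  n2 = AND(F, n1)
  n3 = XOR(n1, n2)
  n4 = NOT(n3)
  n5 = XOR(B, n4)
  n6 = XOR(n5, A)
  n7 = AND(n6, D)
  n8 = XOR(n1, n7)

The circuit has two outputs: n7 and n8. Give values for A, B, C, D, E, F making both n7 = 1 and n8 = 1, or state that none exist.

Check with A=0 B=0 C=0 D=1 E=0 F=0:
n1 = OR(C, E) = OR(0, 0) = 0
n2 = AND(F, n1) = AND(0, 0) = 0
n3 = XOR(n1, n2) = XOR(0, 0) = 0
n4 = NOT(n3) = NOT 0 = 1
n5 = XOR(B, n4) = XOR(0, 1) = 1
n6 = XOR(n5, A) = XOR(1, 0) = 1
n7 = AND(n6, D) = AND(1, 1) = 1
n8 = XOR(n1, n7) = XOR(0, 1) = 1
So n7 = 1 and n8 = 1.

A=0 B=0 C=0 D=1 E=0 F=0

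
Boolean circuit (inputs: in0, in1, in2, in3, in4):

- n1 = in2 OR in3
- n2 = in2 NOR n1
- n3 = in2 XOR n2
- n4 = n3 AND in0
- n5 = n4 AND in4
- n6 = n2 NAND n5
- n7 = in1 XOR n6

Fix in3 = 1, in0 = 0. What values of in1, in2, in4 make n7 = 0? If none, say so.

in1=1, in2=0, in4=0

n7 = in1 XOR n6 must be 0, so in1 and n6 are equal.
Check with in3 = 1, in0 = 0 and in1=1, in2=0, in4=0:
n1 = in2 OR in3 = 0 OR 1 = 1
n2 = in2 NOR n1 = 0 NOR 1 = 0
n3 = in2 XOR n2 = 0 XOR 0 = 0
n4 = n3 AND in0 = 0 AND 0 = 0
n5 = n4 AND in4 = 0 AND 0 = 0
n6 = n2 NAND n5 = 0 NAND 0 = 1
n7 = in1 XOR n6 = 1 XOR 1 = 0
So n7 = 0.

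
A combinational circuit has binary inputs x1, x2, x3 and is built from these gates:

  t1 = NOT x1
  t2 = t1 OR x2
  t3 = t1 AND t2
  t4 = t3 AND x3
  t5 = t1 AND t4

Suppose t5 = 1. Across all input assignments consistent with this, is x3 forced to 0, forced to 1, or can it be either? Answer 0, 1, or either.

1

t5 = t1 AND t4 must be 1, so both t1 = 1 and t4 = 1.
t1 = NOT x1 must be 1, so x1 = 0.
t4 = t3 AND x3 must be 1, so both t3 = 1 and x3 = 1.
Every assignment with t5 = 1 has x3 = 1; there are 2 such assignment(s).
  x1=0, x2=0, x3=1
  x1=0, x2=1, x3=1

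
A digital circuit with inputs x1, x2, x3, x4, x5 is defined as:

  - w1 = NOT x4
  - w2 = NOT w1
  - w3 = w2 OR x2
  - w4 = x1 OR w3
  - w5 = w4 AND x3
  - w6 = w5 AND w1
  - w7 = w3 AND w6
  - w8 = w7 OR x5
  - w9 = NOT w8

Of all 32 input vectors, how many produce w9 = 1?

14

w9 = NOT w8 must be 1, so w8 = 0.
w8 = w7 OR x5 must be 0, so both w7 = 0 and x5 = 0.
w7 = w3 AND w6 must be 0, so at least one of w3, w6 is 0.
Enumerating the 32 input combinations, 14 give w9 = 1 and 18 give w9 = 0.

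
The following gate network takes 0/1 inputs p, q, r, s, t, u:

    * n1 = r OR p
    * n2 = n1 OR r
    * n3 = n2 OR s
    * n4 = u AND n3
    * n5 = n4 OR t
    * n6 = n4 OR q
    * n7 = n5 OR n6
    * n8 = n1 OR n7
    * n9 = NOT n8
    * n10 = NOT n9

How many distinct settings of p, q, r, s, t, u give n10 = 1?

61

n10 = NOT n9 must be 1, so n9 = 0.
Enumerating the 64 input combinations, 61 give n10 = 1 and 3 give n10 = 0.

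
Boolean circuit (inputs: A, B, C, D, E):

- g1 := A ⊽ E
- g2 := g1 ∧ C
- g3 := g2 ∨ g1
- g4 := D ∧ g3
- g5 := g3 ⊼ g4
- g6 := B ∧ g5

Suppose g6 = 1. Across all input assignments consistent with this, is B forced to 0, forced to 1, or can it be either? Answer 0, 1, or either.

1

g6 = B ∧ g5 must be 1, so both B = 1 and g5 = 1.
g5 = g3 ⊼ g4 must be 1, so at least one of g3, g4 is 0.
Every assignment with g6 = 1 has B = 1; there are 14 such assignment(s).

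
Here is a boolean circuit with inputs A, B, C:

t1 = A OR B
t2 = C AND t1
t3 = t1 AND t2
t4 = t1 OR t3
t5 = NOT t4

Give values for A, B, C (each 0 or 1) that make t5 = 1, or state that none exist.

t5 = NOT t4 must be 1, so t4 = 0.
Check with A=0, B=0, C=1:
t1 = A OR B = 0 OR 0 = 0
t2 = C AND t1 = 1 AND 0 = 0
t3 = t1 AND t2 = 0 AND 0 = 0
t4 = t1 OR t3 = 0 OR 0 = 0
t5 = NOT t4 = NOT 0 = 1
So t5 = 1 as required.

A=0, B=0, C=1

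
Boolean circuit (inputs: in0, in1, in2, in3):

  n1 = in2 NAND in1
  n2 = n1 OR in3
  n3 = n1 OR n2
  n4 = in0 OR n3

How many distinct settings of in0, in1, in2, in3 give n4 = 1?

15

n4 = in0 OR n3 must be 1, so at least one of in0, n3 is 1.
Enumerating the 16 input combinations, 15 give n4 = 1 and 1 give n4 = 0.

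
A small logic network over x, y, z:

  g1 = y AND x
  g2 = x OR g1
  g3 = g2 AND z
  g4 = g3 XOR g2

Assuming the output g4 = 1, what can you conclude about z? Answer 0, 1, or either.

g4 = g3 XOR g2 must be 1, so g3 and g2 differ.
Every assignment with g4 = 1 has z = 0; there are 2 such assignment(s).
  x=1, y=0, z=0
  x=1, y=1, z=0

0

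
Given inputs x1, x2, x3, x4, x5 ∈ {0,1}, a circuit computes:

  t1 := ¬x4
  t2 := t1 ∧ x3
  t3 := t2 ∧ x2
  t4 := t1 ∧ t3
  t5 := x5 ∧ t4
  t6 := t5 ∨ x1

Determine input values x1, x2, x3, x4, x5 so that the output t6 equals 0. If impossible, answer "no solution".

x1=0 x2=0 x3=1 x4=1 x5=1

Check with x1=0 x2=0 x3=1 x4=1 x5=1:
t1 = ¬x4 = ¬1 = 0
t2 = t1 ∧ x3 = 0 ∧ 1 = 0
t3 = t2 ∧ x2 = 0 ∧ 0 = 0
t4 = t1 ∧ t3 = 0 ∧ 0 = 0
t5 = x5 ∧ t4 = 1 ∧ 0 = 0
t6 = t5 ∨ x1 = 0 ∨ 0 = 0
So t6 = 0 as required.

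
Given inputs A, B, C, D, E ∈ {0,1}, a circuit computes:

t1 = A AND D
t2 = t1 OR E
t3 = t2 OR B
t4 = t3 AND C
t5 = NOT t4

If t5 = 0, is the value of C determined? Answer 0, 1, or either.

1

t5 = NOT t4 must be 0, so t4 = 1.
t4 = t3 AND C must be 1, so both t3 = 1 and C = 1.
Every assignment with t5 = 0 has C = 1; there are 13 such assignment(s).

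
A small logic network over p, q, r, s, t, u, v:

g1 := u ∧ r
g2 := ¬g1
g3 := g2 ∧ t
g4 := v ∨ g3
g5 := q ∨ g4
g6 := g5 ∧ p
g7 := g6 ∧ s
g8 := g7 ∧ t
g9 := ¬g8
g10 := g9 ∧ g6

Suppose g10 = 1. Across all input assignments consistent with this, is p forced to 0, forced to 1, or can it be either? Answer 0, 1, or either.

g10 = g9 ∧ g6 must be 1, so both g9 = 1 and g6 = 1.
Every assignment with g10 = 1 has p = 1; there are 39 such assignment(s).

1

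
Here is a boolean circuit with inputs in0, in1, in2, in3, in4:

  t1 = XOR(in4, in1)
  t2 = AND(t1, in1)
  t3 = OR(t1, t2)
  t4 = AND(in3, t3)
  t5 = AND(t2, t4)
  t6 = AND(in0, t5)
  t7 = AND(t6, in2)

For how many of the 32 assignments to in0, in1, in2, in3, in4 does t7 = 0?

31

t7 = AND(t6, in2) must be 0, so at least one of t6, in2 is 0.
Enumerating the 32 input combinations, 31 give t7 = 0 and 1 give t7 = 1.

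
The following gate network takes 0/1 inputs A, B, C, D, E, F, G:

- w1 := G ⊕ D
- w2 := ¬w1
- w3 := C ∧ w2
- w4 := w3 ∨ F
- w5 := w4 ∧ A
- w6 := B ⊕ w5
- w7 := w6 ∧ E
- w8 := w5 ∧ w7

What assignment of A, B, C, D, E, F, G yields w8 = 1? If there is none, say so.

A=1, B=0, C=0, D=1, E=1, F=1, G=0

w8 = w5 ∧ w7 must be 1, so both w5 = 1 and w7 = 1.
w5 = w4 ∧ A must be 1, so both w4 = 1 and A = 1.
Check with A=1, B=0, C=0, D=1, E=1, F=1, G=0:
w1 = G ⊕ D = 0 ⊕ 1 = 1
w2 = ¬w1 = ¬1 = 0
w3 = C ∧ w2 = 0 ∧ 0 = 0
w4 = w3 ∨ F = 0 ∨ 1 = 1
w5 = w4 ∧ A = 1 ∧ 1 = 1
w6 = B ⊕ w5 = 0 ⊕ 1 = 1
w7 = w6 ∧ E = 1 ∧ 1 = 1
w8 = w5 ∧ w7 = 1 ∧ 1 = 1
So w8 = 1 as required.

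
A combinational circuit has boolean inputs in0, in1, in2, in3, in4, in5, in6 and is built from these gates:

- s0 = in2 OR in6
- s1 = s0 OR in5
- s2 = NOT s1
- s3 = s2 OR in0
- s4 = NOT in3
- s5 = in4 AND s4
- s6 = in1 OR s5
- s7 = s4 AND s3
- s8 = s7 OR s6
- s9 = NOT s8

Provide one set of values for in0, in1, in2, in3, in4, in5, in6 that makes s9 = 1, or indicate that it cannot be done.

Check with in0=1, in1=0, in2=1, in3=1, in4=0, in5=0, in6=1:
s0 = in2 OR in6 = 1 OR 1 = 1
s1 = s0 OR in5 = 1 OR 0 = 1
s2 = NOT s1 = NOT 1 = 0
s3 = s2 OR in0 = 0 OR 1 = 1
s4 = NOT in3 = NOT 1 = 0
s5 = in4 AND s4 = 0 AND 0 = 0
s6 = in1 OR s5 = 0 OR 0 = 0
s7 = s4 AND s3 = 0 AND 1 = 0
s8 = s7 OR s6 = 0 OR 0 = 0
s9 = NOT s8 = NOT 0 = 1
So s9 = 1 as required.

in0=1, in1=0, in2=1, in3=1, in4=0, in5=0, in6=1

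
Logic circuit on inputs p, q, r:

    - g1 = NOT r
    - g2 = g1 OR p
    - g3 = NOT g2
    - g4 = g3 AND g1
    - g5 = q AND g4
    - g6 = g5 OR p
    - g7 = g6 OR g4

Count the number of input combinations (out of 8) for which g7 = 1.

4

g7 = g6 OR g4 must be 1, so at least one of g6, g4 is 1.
Satisfying assignments:
  p=1, q=0, r=0
  p=1, q=0, r=1
  p=1, q=1, r=0
  p=1, q=1, r=1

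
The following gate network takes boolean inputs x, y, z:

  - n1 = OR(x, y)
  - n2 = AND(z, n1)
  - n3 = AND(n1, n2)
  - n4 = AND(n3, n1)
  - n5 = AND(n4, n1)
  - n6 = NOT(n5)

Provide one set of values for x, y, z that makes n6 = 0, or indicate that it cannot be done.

x=0, y=1, z=1

n6 = NOT(n5) must be 0, so n5 = 1.
n5 = AND(n4, n1) must be 1, so both n4 = 1 and n1 = 1.
n4 = AND(n3, n1) must be 1, so both n3 = 1 and n1 = 1.
Check with x=0, y=1, z=1:
n1 = OR(x, y) = OR(0, 1) = 1
n2 = AND(z, n1) = AND(1, 1) = 1
n3 = AND(n1, n2) = AND(1, 1) = 1
n4 = AND(n3, n1) = AND(1, 1) = 1
n5 = AND(n4, n1) = AND(1, 1) = 1
n6 = NOT(n5) = NOT 1 = 0
So n6 = 0 as required.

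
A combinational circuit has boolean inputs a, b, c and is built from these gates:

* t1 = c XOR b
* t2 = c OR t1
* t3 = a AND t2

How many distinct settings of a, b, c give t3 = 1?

3

t3 = a AND t2 must be 1, so both a = 1 and t2 = 1.
Satisfying assignments:
  a=1, b=0, c=1
  a=1, b=1, c=0
  a=1, b=1, c=1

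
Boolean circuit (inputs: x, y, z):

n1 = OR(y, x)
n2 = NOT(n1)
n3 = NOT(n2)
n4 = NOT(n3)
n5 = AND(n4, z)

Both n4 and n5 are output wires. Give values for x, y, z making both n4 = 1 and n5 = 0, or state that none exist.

Check with x=0, y=0, z=0:
n1 = OR(y, x) = OR(0, 0) = 0
n2 = NOT(n1) = NOT 0 = 1
n3 = NOT(n2) = NOT 1 = 0
n4 = NOT(n3) = NOT 0 = 1
n5 = AND(n4, z) = AND(1, 0) = 0
So n4 = 1 and n5 = 0.

x=0, y=0, z=0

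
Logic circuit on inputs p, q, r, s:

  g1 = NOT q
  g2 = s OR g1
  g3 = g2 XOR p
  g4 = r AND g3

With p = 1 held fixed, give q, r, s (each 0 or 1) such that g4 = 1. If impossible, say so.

q=1, r=1, s=0

g4 = r AND g3 must be 1, so both r = 1 and g3 = 1.
g3 = g2 XOR p must be 1, so g2 and p differ.
Check with p = 1 and q=1, r=1, s=0:
g1 = NOT q = NOT 1 = 0
g2 = s OR g1 = 0 OR 0 = 0
g3 = g2 XOR p = 0 XOR 1 = 1
g4 = r AND g3 = 1 AND 1 = 1
So g4 = 1.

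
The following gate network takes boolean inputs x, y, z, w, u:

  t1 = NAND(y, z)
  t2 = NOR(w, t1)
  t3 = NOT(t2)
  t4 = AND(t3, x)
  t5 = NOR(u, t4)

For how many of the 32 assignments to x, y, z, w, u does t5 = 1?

9

t5 = NOR(u, t4) must be 1, so both u = 0 and t4 = 0.
Enumerating the 32 input combinations, 9 give t5 = 1 and 23 give t5 = 0.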